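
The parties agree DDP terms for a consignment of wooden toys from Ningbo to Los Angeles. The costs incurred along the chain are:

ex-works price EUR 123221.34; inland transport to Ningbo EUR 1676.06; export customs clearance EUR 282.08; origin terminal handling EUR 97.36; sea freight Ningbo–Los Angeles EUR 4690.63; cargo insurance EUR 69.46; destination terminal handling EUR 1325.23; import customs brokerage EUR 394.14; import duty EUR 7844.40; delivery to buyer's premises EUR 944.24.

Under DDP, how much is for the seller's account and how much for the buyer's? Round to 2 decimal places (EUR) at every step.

DDP: the seller bears all costs including import duty.
Seller's account: goods 123221.34 + inland to port 1676.06 + export clearance 282.08 + origin terminal 97.36 + freight 4690.63 + insurance 69.46 + destination terminal 1325.23 + brokerage 394.14 + duty 7844.40 + delivery 944.24 = 140544.94
Buyer's account: 0.00

Seller: EUR 140544.94; buyer: EUR 0.00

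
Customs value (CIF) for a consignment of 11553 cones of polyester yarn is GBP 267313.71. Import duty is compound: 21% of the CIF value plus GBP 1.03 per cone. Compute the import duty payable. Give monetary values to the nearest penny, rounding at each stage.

Import duty: GBP 68035.47

Ad valorem component: 267313.71 × 21% = 56135.88
Specific component: 11553 × 1.03 = 11899.59
Import duty = 56135.88 + 11899.59 = 68035.47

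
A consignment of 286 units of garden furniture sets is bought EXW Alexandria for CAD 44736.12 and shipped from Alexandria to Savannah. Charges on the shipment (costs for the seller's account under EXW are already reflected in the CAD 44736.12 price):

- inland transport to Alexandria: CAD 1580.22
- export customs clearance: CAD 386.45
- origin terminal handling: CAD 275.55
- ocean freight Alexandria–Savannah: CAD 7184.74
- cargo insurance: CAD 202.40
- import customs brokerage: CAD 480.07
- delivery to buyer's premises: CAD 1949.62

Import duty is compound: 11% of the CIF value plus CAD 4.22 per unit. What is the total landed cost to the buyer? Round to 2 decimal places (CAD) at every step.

EXW: the seller makes goods available at their premises; the buyer bears all onward costs.
CIF value = EXW price + inland to port + export clearance + origin terminal + freight + insurance = 44736.12 + 1580.22 + 386.45 + 275.55 + 7184.74 + 202.40 = 54365.48
Ad valorem component: 54365.48 × 11% = 5980.20
Specific component: 286 × 4.22 = 1206.92
Import duty = 5980.20 + 1206.92 = 7187.12
Buyer bears: inland to port 1580.22 + export clearance 386.45 + origin terminal 275.55 + freight 7184.74 + insurance 202.40 + brokerage 480.07 + delivery 1949.62 + duty 7187.12 = 19246.17
Landed cost = invoice 44736.12 + 19246.17 = 63982.29

Total landed cost: CAD 63982.29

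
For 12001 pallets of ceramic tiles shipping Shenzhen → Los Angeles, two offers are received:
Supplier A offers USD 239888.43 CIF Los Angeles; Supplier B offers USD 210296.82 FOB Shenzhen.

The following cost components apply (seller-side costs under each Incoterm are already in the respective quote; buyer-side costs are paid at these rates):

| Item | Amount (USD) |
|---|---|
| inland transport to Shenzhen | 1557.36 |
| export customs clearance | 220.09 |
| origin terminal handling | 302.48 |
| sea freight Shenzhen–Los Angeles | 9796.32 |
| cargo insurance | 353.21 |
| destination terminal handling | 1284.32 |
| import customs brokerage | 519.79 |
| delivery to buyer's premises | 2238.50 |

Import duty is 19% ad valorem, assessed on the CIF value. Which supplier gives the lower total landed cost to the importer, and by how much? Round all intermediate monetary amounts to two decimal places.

Supplier A (CIF):
The CIF price already equals the CIF value: 239888.43
Import duty = 239888.43 × 19% = 45578.80
Buyer bears (A): 1284.32 + 519.79 + 2238.50 = 4042.61
Landed cost (A) = invoice 239888.43 + 4042.61 + duty 45578.80 = 289509.84
Supplier B (FOB):
CIF value = FOB price + freight + insurance = 210296.82 + 9796.32 + 353.21 = 220446.35
Import duty = 220446.35 × 19% = 41884.81
Buyer bears (B): 9796.32 + 353.21 + 1284.32 + 519.79 + 2238.50 = 14192.14
Landed cost (B) = invoice 210296.82 + 14192.14 + duty 41884.81 = 266373.77
Difference = |289509.84 − 266373.77| = 23136.07

Supplier B is cheaper by USD 23136.07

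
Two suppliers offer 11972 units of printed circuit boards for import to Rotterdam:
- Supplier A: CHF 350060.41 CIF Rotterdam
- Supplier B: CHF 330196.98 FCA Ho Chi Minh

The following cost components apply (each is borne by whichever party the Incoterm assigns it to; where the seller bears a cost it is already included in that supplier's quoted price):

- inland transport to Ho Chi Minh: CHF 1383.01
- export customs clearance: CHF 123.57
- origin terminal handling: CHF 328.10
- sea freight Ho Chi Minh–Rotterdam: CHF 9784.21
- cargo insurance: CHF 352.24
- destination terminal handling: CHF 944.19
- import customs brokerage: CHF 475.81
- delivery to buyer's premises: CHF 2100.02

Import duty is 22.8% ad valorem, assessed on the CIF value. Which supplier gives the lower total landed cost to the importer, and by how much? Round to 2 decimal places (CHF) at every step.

Supplier B is cheaper by CHF 11541.82

Supplier A (CIF):
The CIF price already equals the CIF value: 350060.41
Import duty = 350060.41 × 22.8% = 79813.77
Buyer bears (A): 944.19 + 475.81 + 2100.02 = 3520.02
Landed cost (A) = invoice 350060.41 + 3520.02 + duty 79813.77 = 433394.20
Supplier B (FCA):
CIF value = FCA price + origin terminal + freight + insurance = 330196.98 + 328.10 + 9784.21 + 352.24 = 340661.53
Import duty = 340661.53 × 22.8% = 77670.83
Buyer bears (B): 328.10 + 9784.21 + 352.24 + 944.19 + 475.81 + 2100.02 = 13984.57
Landed cost (B) = invoice 330196.98 + 13984.57 + duty 77670.83 = 421852.38
Difference = |433394.20 − 421852.38| = 11541.82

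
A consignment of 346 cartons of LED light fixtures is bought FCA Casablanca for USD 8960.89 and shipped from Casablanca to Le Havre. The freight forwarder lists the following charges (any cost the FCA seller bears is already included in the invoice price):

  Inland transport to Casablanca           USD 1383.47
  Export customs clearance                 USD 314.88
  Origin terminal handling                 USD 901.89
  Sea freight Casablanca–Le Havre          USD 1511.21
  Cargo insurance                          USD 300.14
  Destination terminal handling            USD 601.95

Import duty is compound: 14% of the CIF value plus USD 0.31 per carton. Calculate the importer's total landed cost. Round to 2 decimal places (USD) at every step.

FCA: the seller delivers export-cleared goods to the carrier; the buyer bears costs from that point.
Already in the invoice (seller's account under FCA): inland to port, export clearance — exclude.
CIF value = FCA price + origin terminal + freight + insurance = 8960.89 + 901.89 + 1511.21 + 300.14 = 11674.13
Ad valorem component: 11674.13 × 14% = 1634.38
Specific component: 346 × 0.31 = 107.26
Import duty = 1634.38 + 107.26 = 1741.64
Buyer bears: origin terminal 901.89 + freight 1511.21 + insurance 300.14 + destination terminal 601.95 + duty 1741.64 = 5056.83
Landed cost = invoice 8960.89 + 5056.83 = 14017.72

Total landed cost: USD 14017.72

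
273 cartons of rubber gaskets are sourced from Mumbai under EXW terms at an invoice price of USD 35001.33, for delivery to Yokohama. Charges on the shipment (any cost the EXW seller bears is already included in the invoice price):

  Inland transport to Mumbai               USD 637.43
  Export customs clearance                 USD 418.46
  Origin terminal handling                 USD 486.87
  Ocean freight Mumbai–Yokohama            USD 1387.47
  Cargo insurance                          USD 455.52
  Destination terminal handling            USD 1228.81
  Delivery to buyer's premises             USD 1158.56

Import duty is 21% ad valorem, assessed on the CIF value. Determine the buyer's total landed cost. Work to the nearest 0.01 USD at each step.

Total landed cost: USD 48835.74

EXW: the seller makes goods available at their premises; the buyer bears all onward costs.
CIF value = EXW price + inland to port + export clearance + origin terminal + freight + insurance = 35001.33 + 637.43 + 418.46 + 486.87 + 1387.47 + 455.52 = 38387.08
Import duty = 38387.08 × 21% = 8061.29
Buyer bears: inland to port 637.43 + export clearance 418.46 + origin terminal 486.87 + freight 1387.47 + insurance 455.52 + destination terminal 1228.81 + delivery 1158.56 + duty 8061.29 = 13834.41
Landed cost = invoice 35001.33 + 13834.41 = 48835.74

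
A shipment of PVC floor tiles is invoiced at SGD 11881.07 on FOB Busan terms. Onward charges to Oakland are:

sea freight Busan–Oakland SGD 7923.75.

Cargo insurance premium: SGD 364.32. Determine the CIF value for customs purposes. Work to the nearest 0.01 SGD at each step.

CIF value: SGD 20169.14

CIF = FOB price + freight + insurance
CIF = 11881.07 + 7923.75 + 364.32 = 20169.14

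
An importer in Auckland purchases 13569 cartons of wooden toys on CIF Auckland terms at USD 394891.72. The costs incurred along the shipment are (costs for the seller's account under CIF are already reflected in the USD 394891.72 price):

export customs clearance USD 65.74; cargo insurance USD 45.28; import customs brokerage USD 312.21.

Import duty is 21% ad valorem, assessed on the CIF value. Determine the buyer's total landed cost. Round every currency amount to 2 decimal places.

Total landed cost: USD 478131.19

CIF: the seller pays costs through ocean freight and marine insurance to the destination port.
Already in the invoice (seller's account under CIF): export clearance, insurance — exclude.
The CIF price already equals the CIF value: 394891.72
Import duty = 394891.72 × 21% = 82927.26
Buyer bears: brokerage 312.21 + duty 82927.26 = 83239.47
Landed cost = invoice 394891.72 + 83239.47 = 478131.19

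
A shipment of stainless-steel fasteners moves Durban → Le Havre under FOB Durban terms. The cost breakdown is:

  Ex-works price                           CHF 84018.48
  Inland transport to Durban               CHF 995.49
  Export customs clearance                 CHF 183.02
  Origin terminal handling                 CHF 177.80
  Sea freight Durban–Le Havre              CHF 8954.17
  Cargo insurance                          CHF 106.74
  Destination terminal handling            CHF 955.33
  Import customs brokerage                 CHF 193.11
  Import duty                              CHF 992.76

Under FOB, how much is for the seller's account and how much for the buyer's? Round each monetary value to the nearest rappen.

Seller: CHF 85374.79; buyer: CHF 11202.11

FOB: the seller bears costs until goods are on board at the origin port; the buyer bears freight, insurance and all costs thereafter.
Seller's account: goods 84018.48 + inland to port 995.49 + export clearance 183.02 + origin terminal 177.80 = 85374.79
Buyer's account: freight 8954.17 + insurance 106.74 + destination terminal 955.33 + brokerage 193.11 + duty 992.76 = 11202.11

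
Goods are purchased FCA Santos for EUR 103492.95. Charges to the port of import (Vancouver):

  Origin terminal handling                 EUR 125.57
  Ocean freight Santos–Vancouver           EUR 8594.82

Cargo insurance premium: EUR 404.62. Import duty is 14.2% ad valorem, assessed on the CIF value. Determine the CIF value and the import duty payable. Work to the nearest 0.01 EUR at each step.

CIF = FCA price + pre-shipment costs + freight + insurance
CIF = 103492.95 + 125.57 + 8594.82 + 404.62 = 112617.96
Import duty = 112617.96 × 14.2% = 15991.75

CIF value: EUR 112617.96; import duty: EUR 15991.75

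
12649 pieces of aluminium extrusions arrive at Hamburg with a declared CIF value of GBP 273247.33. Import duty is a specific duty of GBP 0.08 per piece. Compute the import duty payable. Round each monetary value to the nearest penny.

Import duty = 12649 × 0.08 = 1011.92

Import duty: GBP 1011.92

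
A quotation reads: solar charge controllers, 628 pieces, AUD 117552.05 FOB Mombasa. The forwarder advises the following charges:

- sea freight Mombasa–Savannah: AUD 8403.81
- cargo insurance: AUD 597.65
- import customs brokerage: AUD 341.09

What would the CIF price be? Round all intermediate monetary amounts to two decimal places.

Not relevant to the conversion: brokerage — on the buyer under both terms; not part of either seller's price.
From FOB to CIF, the seller additionally bears: freight, insurance.
CIF price = 117552.05 + 8403.81 + 597.65 = 126553.51

CIF price: AUD 126553.51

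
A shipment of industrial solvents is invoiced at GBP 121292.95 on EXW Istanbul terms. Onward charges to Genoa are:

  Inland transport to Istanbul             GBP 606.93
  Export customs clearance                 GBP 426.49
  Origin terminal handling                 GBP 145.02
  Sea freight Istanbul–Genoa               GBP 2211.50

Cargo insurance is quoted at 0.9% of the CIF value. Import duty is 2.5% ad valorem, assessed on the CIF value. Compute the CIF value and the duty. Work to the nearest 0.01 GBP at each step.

CIF value: GBP 125815.23; import duty: GBP 3145.38

Let C be the CIF value. C = EXW price + pre-shipment costs + freight + 0.9% × C
C − 0.9% × C = 121292.95 + 606.93 + 426.49 + 145.02 + 2211.50
0.991 × C = 124682.89
C = 124682.89 / 0.991 = 125815.23
Insurance premium = 0.9% × 125815.23 = 1132.34
Import duty = 125815.23 × 2.5% = 3145.38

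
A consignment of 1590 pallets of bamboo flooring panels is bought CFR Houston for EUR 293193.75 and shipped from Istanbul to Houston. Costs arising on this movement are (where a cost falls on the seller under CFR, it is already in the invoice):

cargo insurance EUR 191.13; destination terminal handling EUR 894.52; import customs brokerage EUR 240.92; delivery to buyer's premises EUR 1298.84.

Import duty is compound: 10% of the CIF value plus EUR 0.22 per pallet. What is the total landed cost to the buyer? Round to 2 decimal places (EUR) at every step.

Total landed cost: EUR 325507.45

CFR: the seller pays costs through ocean freight to the destination port, but not insurance.
CIF value = CFR price + insurance = 293193.75 + 191.13 = 293384.88
Ad valorem component: 293384.88 × 10% = 29338.49
Specific component: 1590 × 0.22 = 349.80
Import duty = 29338.49 + 349.80 = 29688.29
Buyer bears: insurance 191.13 + destination terminal 894.52 + brokerage 240.92 + delivery 1298.84 + duty 29688.29 = 32313.70
Landed cost = invoice 293193.75 + 32313.70 = 325507.45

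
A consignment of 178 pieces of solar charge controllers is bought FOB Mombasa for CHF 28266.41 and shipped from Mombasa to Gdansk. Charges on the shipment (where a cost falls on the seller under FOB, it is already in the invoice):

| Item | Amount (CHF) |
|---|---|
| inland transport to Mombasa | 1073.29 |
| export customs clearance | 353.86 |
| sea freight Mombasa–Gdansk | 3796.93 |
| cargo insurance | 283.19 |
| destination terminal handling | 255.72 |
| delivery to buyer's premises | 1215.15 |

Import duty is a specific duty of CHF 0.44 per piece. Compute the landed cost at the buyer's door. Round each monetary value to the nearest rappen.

FOB: the seller bears costs until goods are on board at the origin port; the buyer bears freight, insurance and all costs thereafter.
Already in the invoice (seller's account under FOB): inland to port, export clearance — exclude.
CIF value = FOB price + freight + insurance = 28266.41 + 3796.93 + 283.19 = 32346.53
Import duty = 178 × 0.44 = 78.32
Buyer bears: freight 3796.93 + insurance 283.19 + destination terminal 255.72 + delivery 1215.15 + duty 78.32 = 5629.31
Landed cost = invoice 28266.41 + 5629.31 = 33895.72

Total landed cost: CHF 33895.72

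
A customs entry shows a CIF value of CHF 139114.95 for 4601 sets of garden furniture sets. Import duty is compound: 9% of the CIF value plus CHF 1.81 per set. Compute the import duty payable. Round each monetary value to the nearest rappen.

Import duty: CHF 20848.16

Ad valorem component: 139114.95 × 9% = 12520.35
Specific component: 4601 × 1.81 = 8327.81
Import duty = 12520.35 + 8327.81 = 20848.16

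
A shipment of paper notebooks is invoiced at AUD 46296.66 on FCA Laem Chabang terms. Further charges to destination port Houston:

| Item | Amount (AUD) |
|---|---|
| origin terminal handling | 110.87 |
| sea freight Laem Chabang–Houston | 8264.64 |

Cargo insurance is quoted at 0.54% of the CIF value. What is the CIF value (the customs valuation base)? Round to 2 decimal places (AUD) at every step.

Let C be the CIF value. C = FCA price + pre-shipment costs + freight + 0.54% × C
C − 0.54% × C = 46296.66 + 110.87 + 8264.64
0.9946 × C = 54672.17
C = 54672.17 / 0.9946 = 54969.00
Insurance premium = 0.54% × 54969.00 = 296.83

CIF value: AUD 54969.00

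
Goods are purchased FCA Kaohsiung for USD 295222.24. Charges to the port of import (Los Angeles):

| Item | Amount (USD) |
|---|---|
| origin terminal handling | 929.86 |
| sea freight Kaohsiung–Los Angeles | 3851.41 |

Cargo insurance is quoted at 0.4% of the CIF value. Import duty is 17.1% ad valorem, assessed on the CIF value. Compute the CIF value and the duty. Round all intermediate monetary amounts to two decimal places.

Let C be the CIF value. C = FCA price + pre-shipment costs + freight + 0.4% × C
C − 0.4% × C = 295222.24 + 929.86 + 3851.41
0.996 × C = 300003.51
C = 300003.51 / 0.996 = 301208.34
Insurance premium = 0.4% × 301208.34 = 1204.83
Import duty = 301208.34 × 17.1% = 51506.63

CIF value: USD 301208.34; import duty: USD 51506.63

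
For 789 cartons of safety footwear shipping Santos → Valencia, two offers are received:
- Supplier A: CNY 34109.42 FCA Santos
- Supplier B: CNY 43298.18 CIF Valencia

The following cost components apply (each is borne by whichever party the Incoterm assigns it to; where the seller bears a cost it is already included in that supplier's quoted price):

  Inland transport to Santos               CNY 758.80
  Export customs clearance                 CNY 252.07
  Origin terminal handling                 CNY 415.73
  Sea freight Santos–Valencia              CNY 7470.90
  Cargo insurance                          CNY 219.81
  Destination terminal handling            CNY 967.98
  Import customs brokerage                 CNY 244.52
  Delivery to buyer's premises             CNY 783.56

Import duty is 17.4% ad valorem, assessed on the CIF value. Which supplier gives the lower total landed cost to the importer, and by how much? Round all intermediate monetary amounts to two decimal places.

Supplier A is cheaper by CNY 1270.64

Supplier A (FCA):
CIF value = FCA price + origin terminal + freight + insurance = 34109.42 + 415.73 + 7470.90 + 219.81 = 42215.86
Import duty = 42215.86 × 17.4% = 7345.56
Buyer bears (A): 415.73 + 7470.90 + 219.81 + 967.98 + 244.52 + 783.56 = 10102.50
Landed cost (A) = invoice 34109.42 + 10102.50 + duty 7345.56 = 51557.48
Supplier B (CIF):
The CIF price already equals the CIF value: 43298.18
Import duty = 43298.18 × 17.4% = 7533.88
Buyer bears (B): 967.98 + 244.52 + 783.56 = 1996.06
Landed cost (B) = invoice 43298.18 + 1996.06 + duty 7533.88 = 52828.12
Difference = |51557.48 − 52828.12| = 1270.64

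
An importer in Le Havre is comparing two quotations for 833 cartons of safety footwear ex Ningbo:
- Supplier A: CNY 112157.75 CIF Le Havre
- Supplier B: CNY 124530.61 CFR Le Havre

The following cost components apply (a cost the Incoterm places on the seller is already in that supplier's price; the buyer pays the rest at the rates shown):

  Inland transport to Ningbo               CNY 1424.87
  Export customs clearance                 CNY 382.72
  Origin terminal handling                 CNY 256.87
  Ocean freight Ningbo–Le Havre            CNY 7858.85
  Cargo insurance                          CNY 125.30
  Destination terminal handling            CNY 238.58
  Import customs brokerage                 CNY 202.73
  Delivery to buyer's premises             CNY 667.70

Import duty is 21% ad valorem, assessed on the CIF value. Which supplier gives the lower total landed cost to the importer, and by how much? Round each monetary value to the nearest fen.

Supplier A is cheaper by CNY 15122.77

Supplier A (CIF):
The CIF price already equals the CIF value: 112157.75
Import duty = 112157.75 × 21% = 23553.13
Buyer bears (A): 238.58 + 202.73 + 667.70 = 1109.01
Landed cost (A) = invoice 112157.75 + 1109.01 + duty 23553.13 = 136819.89
Supplier B (CFR):
CIF value = CFR price + insurance = 124530.61 + 125.30 = 124655.91
Import duty = 124655.91 × 21% = 26177.74
Buyer bears (B): 125.30 + 238.58 + 202.73 + 667.70 = 1234.31
Landed cost (B) = invoice 124530.61 + 1234.31 + duty 26177.74 = 151942.66
Difference = |136819.89 − 151942.66| = 15122.77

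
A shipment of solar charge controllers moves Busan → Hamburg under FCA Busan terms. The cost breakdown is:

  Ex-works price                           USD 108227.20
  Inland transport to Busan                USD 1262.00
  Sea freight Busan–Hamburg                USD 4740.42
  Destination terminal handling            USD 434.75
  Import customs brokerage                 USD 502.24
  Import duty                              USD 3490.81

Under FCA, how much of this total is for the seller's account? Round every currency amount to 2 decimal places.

Seller's account: USD 109489.20

FCA: the seller delivers export-cleared goods to the carrier; the buyer bears costs from that point.
Seller's account: goods 108227.20 + inland to port 1262.00 = 109489.20
Buyer's account: freight 4740.42 + destination terminal 434.75 + brokerage 502.24 + duty 3490.81 = 9168.22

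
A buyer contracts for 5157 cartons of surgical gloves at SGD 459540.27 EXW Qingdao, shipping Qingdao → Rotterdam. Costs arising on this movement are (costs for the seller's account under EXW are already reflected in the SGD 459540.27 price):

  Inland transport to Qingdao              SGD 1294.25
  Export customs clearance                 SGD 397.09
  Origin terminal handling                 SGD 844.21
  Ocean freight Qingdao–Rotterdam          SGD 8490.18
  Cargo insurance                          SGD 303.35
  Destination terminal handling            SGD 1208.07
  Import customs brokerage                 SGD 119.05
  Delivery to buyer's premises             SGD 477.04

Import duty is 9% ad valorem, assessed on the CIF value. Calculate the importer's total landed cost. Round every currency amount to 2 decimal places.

EXW: the seller makes goods available at their premises; the buyer bears all onward costs.
CIF value = EXW price + inland to port + export clearance + origin terminal + freight + insurance = 459540.27 + 1294.25 + 397.09 + 844.21 + 8490.18 + 303.35 = 470869.35
Import duty = 470869.35 × 9% = 42378.24
Buyer bears: inland to port 1294.25 + export clearance 397.09 + origin terminal 844.21 + freight 8490.18 + insurance 303.35 + destination terminal 1208.07 + brokerage 119.05 + delivery 477.04 + duty 42378.24 = 55511.48
Landed cost = invoice 459540.27 + 55511.48 = 515051.75

Total landed cost: SGD 515051.75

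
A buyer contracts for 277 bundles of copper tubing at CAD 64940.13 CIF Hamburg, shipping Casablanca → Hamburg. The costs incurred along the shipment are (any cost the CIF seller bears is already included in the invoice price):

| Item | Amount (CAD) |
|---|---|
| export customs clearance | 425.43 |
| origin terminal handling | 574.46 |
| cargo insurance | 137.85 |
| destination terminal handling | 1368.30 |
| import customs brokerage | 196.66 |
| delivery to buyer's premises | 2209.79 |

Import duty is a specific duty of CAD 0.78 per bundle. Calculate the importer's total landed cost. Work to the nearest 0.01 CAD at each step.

Total landed cost: CAD 68930.94

CIF: the seller pays costs through ocean freight and marine insurance to the destination port.
Already in the invoice (seller's account under CIF): export clearance, origin terminal, insurance — exclude.
The CIF price already equals the CIF value: 64940.13
Import duty = 277 × 0.78 = 216.06
Buyer bears: destination terminal 1368.30 + brokerage 196.66 + delivery 2209.79 + duty 216.06 = 3990.81
Landed cost = invoice 64940.13 + 3990.81 = 68930.94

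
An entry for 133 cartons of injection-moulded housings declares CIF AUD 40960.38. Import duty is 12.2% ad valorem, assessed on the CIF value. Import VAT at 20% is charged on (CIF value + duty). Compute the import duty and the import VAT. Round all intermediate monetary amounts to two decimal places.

Import duty = 40960.38 × 12.2% = 4997.17
VAT base = CIF + duty = 40960.38 + 4997.17 = 45957.55
Import VAT = 45957.55 × 20% = 9191.51

Import duty: AUD 4997.17; import VAT: AUD 9191.51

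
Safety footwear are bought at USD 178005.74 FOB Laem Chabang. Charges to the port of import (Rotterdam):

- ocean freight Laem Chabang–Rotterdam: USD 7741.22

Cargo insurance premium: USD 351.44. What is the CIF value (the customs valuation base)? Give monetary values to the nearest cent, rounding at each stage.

CIF = FOB price + freight + insurance
CIF = 178005.74 + 7741.22 + 351.44 = 186098.40

CIF value: USD 186098.40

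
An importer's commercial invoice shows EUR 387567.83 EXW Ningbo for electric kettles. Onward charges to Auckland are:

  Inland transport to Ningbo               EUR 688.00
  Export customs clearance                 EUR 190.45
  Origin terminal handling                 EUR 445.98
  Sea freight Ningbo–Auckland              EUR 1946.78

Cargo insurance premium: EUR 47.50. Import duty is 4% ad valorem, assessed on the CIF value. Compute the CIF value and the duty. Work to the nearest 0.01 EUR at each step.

CIF = EXW price + pre-shipment costs + freight + insurance
CIF = 387567.83 + 688.00 + 190.45 + 445.98 + 1946.78 + 47.50 = 390886.54
Import duty = 390886.54 × 4% = 15635.46

CIF value: EUR 390886.54; import duty: EUR 15635.46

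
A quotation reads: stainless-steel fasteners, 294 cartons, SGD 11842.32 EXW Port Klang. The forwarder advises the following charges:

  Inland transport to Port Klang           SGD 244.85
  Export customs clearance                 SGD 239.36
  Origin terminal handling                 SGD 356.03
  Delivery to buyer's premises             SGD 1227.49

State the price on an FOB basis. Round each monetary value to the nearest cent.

Not relevant to the conversion: delivery — on the buyer under both terms; not part of either seller's price.
From EXW to FOB, the seller additionally bears: inland to port, export clearance, origin terminal.
FOB price = 11842.32 + 244.85 + 239.36 + 356.03 = 12682.56

FOB price: SGD 12682.56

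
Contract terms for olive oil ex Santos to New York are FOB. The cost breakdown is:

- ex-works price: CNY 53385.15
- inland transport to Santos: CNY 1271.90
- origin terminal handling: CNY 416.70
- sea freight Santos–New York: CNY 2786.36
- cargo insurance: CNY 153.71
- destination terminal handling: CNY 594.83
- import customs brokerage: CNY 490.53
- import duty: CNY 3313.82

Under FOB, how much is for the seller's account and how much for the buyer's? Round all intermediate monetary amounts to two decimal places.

Seller: CNY 55073.75; buyer: CNY 7339.25

FOB: the seller bears costs until goods are on board at the origin port; the buyer bears freight, insurance and all costs thereafter.
Seller's account: goods 53385.15 + inland to port 1271.90 + origin terminal 416.70 = 55073.75
Buyer's account: freight 2786.36 + insurance 153.71 + destination terminal 594.83 + brokerage 490.53 + duty 3313.82 = 7339.25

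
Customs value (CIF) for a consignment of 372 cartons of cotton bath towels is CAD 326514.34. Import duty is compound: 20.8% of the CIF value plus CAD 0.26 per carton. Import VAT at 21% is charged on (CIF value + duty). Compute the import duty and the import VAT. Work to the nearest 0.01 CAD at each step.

Import duty: CAD 68011.70; import VAT: CAD 82850.47

Ad valorem component: 326514.34 × 20.8% = 67914.98
Specific component: 372 × 0.26 = 96.72
Import duty = 67914.98 + 96.72 = 68011.70
VAT base = CIF + duty = 326514.34 + 68011.70 = 394526.04
Import VAT = 394526.04 × 21% = 82850.47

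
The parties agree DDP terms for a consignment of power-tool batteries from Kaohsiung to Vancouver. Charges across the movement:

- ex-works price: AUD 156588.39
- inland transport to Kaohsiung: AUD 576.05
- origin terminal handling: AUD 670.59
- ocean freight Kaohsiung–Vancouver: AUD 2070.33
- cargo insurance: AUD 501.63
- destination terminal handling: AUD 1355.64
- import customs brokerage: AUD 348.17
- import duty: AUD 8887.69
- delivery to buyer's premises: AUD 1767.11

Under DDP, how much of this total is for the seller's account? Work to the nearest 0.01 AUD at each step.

DDP: the seller bears all costs including import duty.
Seller's account: goods 156588.39 + inland to port 576.05 + origin terminal 670.59 + freight 2070.33 + insurance 501.63 + destination terminal 1355.64 + brokerage 348.17 + duty 8887.69 + delivery 1767.11 = 172765.60
Buyer's account: 0.00

Seller's account: AUD 172765.60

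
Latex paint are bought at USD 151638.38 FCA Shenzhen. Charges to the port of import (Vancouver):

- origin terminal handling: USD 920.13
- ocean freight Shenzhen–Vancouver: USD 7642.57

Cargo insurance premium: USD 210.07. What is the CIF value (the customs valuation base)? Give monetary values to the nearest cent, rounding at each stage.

CIF value: USD 160411.15

CIF = FCA price + pre-shipment costs + freight + insurance
CIF = 151638.38 + 920.13 + 7642.57 + 210.07 = 160411.15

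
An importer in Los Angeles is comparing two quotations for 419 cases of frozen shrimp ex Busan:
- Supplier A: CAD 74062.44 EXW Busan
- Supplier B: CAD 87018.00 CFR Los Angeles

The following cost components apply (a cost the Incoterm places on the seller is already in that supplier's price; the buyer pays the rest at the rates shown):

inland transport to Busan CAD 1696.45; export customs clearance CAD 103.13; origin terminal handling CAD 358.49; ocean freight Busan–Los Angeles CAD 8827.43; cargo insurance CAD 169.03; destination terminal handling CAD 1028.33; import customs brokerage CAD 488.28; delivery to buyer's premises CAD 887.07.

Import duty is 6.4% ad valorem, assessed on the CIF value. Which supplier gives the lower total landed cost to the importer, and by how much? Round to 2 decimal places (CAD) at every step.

Supplier A (EXW):
CIF value = EXW price + inland to port + export clearance + origin terminal + freight + insurance = 74062.44 + 1696.45 + 103.13 + 358.49 + 8827.43 + 169.03 = 85216.97
Import duty = 85216.97 × 6.4% = 5453.89
Buyer bears (A): 1696.45 + 103.13 + 358.49 + 8827.43 + 169.03 + 1028.33 + 488.28 + 887.07 = 13558.21
Landed cost (A) = invoice 74062.44 + 13558.21 + duty 5453.89 = 93074.54
Supplier B (CFR):
CIF value = CFR price + insurance = 87018.00 + 169.03 = 87187.03
Import duty = 87187.03 × 6.4% = 5579.97
Buyer bears (B): 169.03 + 1028.33 + 488.28 + 887.07 = 2572.71
Landed cost (B) = invoice 87018.00 + 2572.71 + duty 5579.97 = 95170.68
Difference = |93074.54 − 95170.68| = 2096.14

Supplier A is cheaper by CAD 2096.14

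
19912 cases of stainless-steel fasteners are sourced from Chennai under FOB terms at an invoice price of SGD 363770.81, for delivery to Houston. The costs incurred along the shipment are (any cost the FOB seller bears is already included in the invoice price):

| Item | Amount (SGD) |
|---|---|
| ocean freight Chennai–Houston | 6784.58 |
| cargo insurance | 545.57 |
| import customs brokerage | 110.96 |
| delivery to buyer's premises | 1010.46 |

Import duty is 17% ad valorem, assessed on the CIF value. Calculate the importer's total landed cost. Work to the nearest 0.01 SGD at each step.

Total landed cost: SGD 435309.54

FOB: the seller bears costs until goods are on board at the origin port; the buyer bears freight, insurance and all costs thereafter.
CIF value = FOB price + freight + insurance = 363770.81 + 6784.58 + 545.57 = 371100.96
Import duty = 371100.96 × 17% = 63087.16
Buyer bears: freight 6784.58 + insurance 545.57 + brokerage 110.96 + delivery 1010.46 + duty 63087.16 = 71538.73
Landed cost = invoice 363770.81 + 71538.73 = 435309.54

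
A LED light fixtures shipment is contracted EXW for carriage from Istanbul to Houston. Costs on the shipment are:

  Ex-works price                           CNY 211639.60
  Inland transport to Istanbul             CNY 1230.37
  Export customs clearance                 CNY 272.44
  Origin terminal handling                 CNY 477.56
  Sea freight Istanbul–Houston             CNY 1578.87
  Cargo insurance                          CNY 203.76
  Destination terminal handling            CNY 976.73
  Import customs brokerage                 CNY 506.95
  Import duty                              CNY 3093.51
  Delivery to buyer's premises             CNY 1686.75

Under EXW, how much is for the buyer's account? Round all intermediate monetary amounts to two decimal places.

Buyer's account: CNY 10026.94

EXW: the seller makes goods available at their premises; the buyer bears all onward costs.
Seller's account: goods 211639.60 = 211639.60
Buyer's account: inland to port 1230.37 + export clearance 272.44 + origin terminal 477.56 + freight 1578.87 + insurance 203.76 + destination terminal 976.73 + brokerage 506.95 + duty 3093.51 + delivery 1686.75 = 10026.94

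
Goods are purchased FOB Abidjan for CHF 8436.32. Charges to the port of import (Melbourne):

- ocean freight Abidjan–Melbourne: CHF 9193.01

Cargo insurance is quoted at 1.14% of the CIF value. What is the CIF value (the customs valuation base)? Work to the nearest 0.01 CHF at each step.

CIF value: CHF 17832.62

Let C be the CIF value. C = FOB price + freight + 1.14% × C
C − 1.14% × C = 8436.32 + 9193.01
0.9886 × C = 17629.33
C = 17629.33 / 0.9886 = 17832.62
Insurance premium = 1.14% × 17832.62 = 203.29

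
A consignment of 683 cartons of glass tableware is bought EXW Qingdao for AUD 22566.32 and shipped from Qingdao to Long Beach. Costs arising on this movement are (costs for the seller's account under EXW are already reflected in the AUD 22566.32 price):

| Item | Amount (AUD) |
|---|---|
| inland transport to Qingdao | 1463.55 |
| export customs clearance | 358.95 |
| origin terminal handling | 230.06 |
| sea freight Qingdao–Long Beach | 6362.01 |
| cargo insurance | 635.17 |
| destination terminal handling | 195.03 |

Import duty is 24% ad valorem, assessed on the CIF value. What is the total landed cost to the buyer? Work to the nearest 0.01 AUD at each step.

EXW: the seller makes goods available at their premises; the buyer bears all onward costs.
CIF value = EXW price + inland to port + export clearance + origin terminal + freight + insurance = 22566.32 + 1463.55 + 358.95 + 230.06 + 6362.01 + 635.17 = 31616.06
Import duty = 31616.06 × 24% = 7587.85
Buyer bears: inland to port 1463.55 + export clearance 358.95 + origin terminal 230.06 + freight 6362.01 + insurance 635.17 + destination terminal 195.03 + duty 7587.85 = 16832.62
Landed cost = invoice 22566.32 + 16832.62 = 39398.94

Total landed cost: AUD 39398.94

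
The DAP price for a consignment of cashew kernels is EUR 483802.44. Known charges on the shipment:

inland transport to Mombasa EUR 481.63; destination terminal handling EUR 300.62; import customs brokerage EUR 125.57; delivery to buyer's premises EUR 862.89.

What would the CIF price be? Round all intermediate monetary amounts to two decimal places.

Not relevant to the conversion: inland to port — on the seller under both DAP and CIF; already in the DAP price and stays in the CIF price. brokerage — on the buyer under both terms; not part of either seller's price.
From DAP to CIF, the seller no longer bears: destination terminal, delivery.
CIF price = 483802.44 − 300.62 − 862.89 = 482638.93

CIF price: EUR 482638.93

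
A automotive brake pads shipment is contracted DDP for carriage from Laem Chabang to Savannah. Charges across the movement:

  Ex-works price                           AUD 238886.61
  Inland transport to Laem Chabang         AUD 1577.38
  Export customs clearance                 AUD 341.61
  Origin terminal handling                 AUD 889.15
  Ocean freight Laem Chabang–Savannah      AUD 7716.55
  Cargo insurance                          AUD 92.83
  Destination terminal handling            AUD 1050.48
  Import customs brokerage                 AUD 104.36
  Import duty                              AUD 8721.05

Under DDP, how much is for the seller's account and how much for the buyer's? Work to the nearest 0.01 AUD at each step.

Seller: AUD 259380.02; buyer: AUD 0.00

DDP: the seller bears all costs including import duty.
Seller's account: goods 238886.61 + inland to port 1577.38 + export clearance 341.61 + origin terminal 889.15 + freight 7716.55 + insurance 92.83 + destination terminal 1050.48 + brokerage 104.36 + duty 8721.05 = 259380.02
Buyer's account: 0.00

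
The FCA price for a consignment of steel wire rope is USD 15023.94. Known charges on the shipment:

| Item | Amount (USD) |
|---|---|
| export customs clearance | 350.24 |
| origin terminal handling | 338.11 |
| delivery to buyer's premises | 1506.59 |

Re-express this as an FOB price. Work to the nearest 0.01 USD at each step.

Not relevant to the conversion: export clearance — on the seller under both FCA and FOB; already in the FCA price and stays in the FOB price. delivery — on the buyer under both terms; not part of either seller's price.
From FCA to FOB, the seller additionally bears: origin terminal.
FOB price = 15023.94 + 338.11 = 15362.05

FOB price: USD 15362.05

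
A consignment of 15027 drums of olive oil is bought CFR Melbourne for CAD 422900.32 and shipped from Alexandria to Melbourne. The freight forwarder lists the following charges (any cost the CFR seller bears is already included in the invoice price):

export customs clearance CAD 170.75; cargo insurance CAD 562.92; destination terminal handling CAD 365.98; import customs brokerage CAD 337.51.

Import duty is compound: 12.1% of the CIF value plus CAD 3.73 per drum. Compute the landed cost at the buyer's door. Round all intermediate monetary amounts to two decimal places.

CFR: the seller pays costs through ocean freight to the destination port, but not insurance.
Already in the invoice (seller's account under CFR): export clearance — exclude.
CIF value = CFR price + insurance = 422900.32 + 562.92 = 423463.24
Ad valorem component: 423463.24 × 12.1% = 51239.05
Specific component: 15027 × 3.73 = 56050.71
Import duty = 51239.05 + 56050.71 = 107289.76
Buyer bears: insurance 562.92 + destination terminal 365.98 + brokerage 337.51 + duty 107289.76 = 108556.17
Landed cost = invoice 422900.32 + 108556.17 = 531456.49

Total landed cost: CAD 531456.49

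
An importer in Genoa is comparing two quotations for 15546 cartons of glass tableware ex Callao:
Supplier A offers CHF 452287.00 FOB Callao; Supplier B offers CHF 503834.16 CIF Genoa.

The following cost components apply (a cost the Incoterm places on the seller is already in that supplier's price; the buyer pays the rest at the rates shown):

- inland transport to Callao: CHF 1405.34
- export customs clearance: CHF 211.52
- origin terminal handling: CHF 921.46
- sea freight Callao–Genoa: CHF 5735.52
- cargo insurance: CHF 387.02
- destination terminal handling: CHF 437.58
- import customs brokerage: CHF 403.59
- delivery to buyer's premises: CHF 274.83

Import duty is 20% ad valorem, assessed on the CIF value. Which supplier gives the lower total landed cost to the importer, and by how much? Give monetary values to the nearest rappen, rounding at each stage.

Supplier A is cheaper by CHF 54509.54

Supplier A (FOB):
CIF value = FOB price + freight + insurance = 452287.00 + 5735.52 + 387.02 = 458409.54
Import duty = 458409.54 × 20% = 91681.91
Buyer bears (A): 5735.52 + 387.02 + 437.58 + 403.59 + 274.83 = 7238.54
Landed cost (A) = invoice 452287.00 + 7238.54 + duty 91681.91 = 551207.45
Supplier B (CIF):
The CIF price already equals the CIF value: 503834.16
Import duty = 503834.16 × 20% = 100766.83
Buyer bears (B): 437.58 + 403.59 + 274.83 = 1116.00
Landed cost (B) = invoice 503834.16 + 1116.00 + duty 100766.83 = 605716.99
Difference = |551207.45 − 605716.99| = 54509.54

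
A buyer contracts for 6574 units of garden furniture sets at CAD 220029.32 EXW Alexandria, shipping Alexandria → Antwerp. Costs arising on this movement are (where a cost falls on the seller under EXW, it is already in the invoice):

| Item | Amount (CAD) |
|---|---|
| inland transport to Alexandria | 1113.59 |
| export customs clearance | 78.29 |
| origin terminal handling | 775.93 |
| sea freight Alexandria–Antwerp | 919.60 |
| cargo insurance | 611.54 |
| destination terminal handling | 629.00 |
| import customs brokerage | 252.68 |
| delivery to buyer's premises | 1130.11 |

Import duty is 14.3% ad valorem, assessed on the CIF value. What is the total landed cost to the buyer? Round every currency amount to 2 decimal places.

Total landed cost: CAD 257504.60

EXW: the seller makes goods available at their premises; the buyer bears all onward costs.
CIF value = EXW price + inland to port + export clearance + origin terminal + freight + insurance = 220029.32 + 1113.59 + 78.29 + 775.93 + 919.60 + 611.54 = 223528.27
Import duty = 223528.27 × 14.3% = 31964.54
Buyer bears: inland to port 1113.59 + export clearance 78.29 + origin terminal 775.93 + freight 919.60 + insurance 611.54 + destination terminal 629.00 + brokerage 252.68 + delivery 1130.11 + duty 31964.54 = 37475.28
Landed cost = invoice 220029.32 + 37475.28 = 257504.60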